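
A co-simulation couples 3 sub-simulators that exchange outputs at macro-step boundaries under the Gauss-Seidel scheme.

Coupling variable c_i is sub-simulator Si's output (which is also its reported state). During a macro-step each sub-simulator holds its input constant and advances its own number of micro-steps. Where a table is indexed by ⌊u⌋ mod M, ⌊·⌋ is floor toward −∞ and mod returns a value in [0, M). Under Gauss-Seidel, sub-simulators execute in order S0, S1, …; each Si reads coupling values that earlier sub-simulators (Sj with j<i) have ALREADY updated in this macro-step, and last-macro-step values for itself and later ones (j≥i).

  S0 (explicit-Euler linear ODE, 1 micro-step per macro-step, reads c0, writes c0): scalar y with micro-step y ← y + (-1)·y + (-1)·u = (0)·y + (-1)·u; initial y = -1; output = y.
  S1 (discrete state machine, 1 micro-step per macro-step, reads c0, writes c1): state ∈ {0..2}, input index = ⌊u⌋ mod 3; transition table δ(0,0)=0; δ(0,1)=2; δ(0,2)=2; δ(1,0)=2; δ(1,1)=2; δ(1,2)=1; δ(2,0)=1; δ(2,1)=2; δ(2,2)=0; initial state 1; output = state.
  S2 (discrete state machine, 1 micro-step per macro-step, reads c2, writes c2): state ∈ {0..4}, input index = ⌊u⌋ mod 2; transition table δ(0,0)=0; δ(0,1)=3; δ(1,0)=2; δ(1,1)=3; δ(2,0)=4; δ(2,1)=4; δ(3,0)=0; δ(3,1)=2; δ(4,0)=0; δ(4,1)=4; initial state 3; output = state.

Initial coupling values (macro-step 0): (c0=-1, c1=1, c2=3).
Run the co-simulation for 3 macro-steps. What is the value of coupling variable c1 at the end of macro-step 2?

c1 at macro-step 2 = 0

macro 1: S0 reads c0=-1 → after 1×micro: 1; S1 reads c0=1 → after 1×micro: 2; S2 reads c2=3 → after 1×micro: 2 ⇒ (c0=1, c1=2, c2=2)
macro 2: S0 reads c0=1 → after 1×micro: -1; S1 reads c0=-1 → after 1×micro: 0; S2 reads c2=2 → after 1×micro: 4 ⇒ (c0=-1, c1=0, c2=4)
macro 3: S0 reads c0=-1 → after 1×micro: 1; S1 reads c0=1 → after 1×micro: 2; S2 reads c2=4 → after 1×micro: 0 ⇒ (c0=1, c1=2, c2=0)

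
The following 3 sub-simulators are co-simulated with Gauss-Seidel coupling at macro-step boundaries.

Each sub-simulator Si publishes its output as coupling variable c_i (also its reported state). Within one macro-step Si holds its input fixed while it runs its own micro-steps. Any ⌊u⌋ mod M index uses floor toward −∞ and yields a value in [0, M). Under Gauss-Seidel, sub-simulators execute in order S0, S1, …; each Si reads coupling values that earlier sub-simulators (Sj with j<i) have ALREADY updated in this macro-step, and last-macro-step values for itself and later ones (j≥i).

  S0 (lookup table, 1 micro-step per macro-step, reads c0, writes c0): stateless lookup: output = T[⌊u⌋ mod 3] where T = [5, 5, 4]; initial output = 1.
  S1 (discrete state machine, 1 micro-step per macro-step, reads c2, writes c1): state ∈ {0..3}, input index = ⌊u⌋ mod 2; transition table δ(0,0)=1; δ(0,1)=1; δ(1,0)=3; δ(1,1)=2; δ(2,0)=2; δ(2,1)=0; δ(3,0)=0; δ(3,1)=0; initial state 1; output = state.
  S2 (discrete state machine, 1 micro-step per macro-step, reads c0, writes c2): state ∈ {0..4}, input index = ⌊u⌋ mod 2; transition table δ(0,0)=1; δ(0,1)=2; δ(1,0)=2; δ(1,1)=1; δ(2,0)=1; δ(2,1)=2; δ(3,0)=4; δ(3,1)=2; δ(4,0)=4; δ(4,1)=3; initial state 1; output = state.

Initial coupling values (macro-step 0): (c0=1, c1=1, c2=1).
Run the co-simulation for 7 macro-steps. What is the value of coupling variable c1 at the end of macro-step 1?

c1 at macro-step 1 = 2

macro 1: S0 reads c0=1 → after 1×micro: 5; S1 reads c2=1 → after 1×micro: 2; S2 reads c0=5 → after 1×micro: 1 ⇒ (c0=5, c1=2, c2=1)
macro 2: S0 reads c0=5 → after 1×micro: 4; S1 reads c2=1 → after 1×micro: 0; S2 reads c0=4 → after 1×micro: 2 ⇒ (c0=4, c1=0, c2=2)
macro 3: S0 reads c0=4 → after 1×micro: 5; S1 reads c2=2 → after 1×micro: 1; S2 reads c0=5 → after 1×micro: 2 ⇒ (c0=5, c1=1, c2=2)
macro 4: S0 reads c0=5 → after 1×micro: 4; S1 reads c2=2 → after 1×micro: 3; S2 reads c0=4 → after 1×micro: 1 ⇒ (c0=4, c1=3, c2=1)
macro 5: S0 reads c0=4 → after 1×micro: 5; S1 reads c2=1 → after 1×micro: 0; S2 reads c0=5 → after 1×micro: 1 ⇒ (c0=5, c1=0, c2=1)
macro 6: S0 reads c0=5 → after 1×micro: 4; S1 reads c2=1 → after 1×micro: 1; S2 reads c0=4 → after 1×micro: 2 ⇒ (c0=4, c1=1, c2=2)
macro 7: S0 reads c0=4 → after 1×micro: 5; S1 reads c2=2 → after 1×micro: 3; S2 reads c0=5 → after 1×micro: 2 ⇒ (c0=5, c1=3, c2=2)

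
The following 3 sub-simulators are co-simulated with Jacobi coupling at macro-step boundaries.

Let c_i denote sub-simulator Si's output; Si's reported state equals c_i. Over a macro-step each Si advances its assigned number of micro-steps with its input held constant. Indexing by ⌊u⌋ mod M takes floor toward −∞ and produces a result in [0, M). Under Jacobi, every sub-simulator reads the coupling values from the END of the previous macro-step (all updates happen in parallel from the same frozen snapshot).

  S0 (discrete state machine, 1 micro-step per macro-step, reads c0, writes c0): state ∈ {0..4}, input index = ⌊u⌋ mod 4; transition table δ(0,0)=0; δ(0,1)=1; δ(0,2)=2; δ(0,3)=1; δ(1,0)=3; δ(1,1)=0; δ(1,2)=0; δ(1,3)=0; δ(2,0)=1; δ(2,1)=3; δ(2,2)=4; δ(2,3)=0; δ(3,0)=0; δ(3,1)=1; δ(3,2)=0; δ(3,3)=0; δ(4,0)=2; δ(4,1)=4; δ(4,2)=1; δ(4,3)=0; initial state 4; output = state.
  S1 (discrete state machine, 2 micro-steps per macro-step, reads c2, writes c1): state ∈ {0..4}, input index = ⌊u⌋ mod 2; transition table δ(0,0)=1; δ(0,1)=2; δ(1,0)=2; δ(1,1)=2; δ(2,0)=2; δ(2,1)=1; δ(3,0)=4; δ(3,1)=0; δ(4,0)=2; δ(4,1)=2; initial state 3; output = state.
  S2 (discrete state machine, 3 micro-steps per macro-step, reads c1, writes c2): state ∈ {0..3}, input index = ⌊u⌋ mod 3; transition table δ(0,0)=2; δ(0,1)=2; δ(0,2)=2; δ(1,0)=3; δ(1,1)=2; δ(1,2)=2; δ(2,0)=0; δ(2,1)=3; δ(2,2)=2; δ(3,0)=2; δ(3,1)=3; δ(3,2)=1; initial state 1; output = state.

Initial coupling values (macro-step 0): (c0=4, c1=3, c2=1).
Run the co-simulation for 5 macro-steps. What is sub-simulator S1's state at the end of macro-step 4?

macro 1: S0 reads c0=4 → after 1×micro: 2; S1 reads c2=1 → after 2×micro: 2; S2 reads c1=3 → after 3×micro: 0 ⇒ (c0=2, c1=2, c2=0)
macro 2: S0 reads c0=2 → after 1×micro: 4; S1 reads c2=0 → after 2×micro: 2; S2 reads c1=2 → after 3×micro: 2 ⇒ (c0=4, c1=2, c2=2)
macro 3: S0 reads c0=4 → after 1×micro: 2; S1 reads c2=2 → after 2×micro: 2; S2 reads c1=2 → after 3×micro: 2 ⇒ (c0=2, c1=2, c2=2)
macro 4: S0 reads c0=2 → after 1×micro: 4; S1 reads c2=2 → after 2×micro: 2; S2 reads c1=2 → after 3×micro: 2 ⇒ (c0=4, c1=2, c2=2)
macro 5: S0 reads c0=4 → after 1×micro: 2; S1 reads c2=2 → after 2×micro: 2; S2 reads c1=2 → after 3×micro: 2 ⇒ (c0=2, c1=2, c2=2)

S1 state at macro-step 4 = 2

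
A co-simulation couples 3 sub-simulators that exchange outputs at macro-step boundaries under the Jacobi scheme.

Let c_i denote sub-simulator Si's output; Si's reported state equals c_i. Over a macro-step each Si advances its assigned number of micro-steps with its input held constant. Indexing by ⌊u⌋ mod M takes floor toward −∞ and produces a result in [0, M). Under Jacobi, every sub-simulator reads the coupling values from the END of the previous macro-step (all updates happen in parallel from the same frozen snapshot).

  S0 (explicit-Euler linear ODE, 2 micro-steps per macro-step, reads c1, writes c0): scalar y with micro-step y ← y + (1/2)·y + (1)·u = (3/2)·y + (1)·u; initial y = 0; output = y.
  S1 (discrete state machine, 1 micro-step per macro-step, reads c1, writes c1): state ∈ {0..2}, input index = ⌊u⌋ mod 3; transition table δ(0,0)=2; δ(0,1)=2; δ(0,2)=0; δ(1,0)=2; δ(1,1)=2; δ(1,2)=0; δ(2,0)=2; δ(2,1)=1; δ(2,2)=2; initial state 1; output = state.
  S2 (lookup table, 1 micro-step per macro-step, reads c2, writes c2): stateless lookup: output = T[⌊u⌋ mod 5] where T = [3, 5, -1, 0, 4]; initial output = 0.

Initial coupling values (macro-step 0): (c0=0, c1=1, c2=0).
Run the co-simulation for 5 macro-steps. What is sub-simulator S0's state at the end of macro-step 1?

macro 1: S0 reads c1=1 → after 2×micro: 5/2; S1 reads c1=1 → after 1×micro: 2; S2 reads c2=0 → after 1×micro: 3 ⇒ (c0=5/2, c1=2, c2=3)
macro 2: S0 reads c1=2 → after 2×micro: 85/8; S1 reads c1=2 → after 1×micro: 2; S2 reads c2=3 → after 1×micro: 0 ⇒ (c0=85/8, c1=2, c2=0)
macro 3: S0 reads c1=2 → after 2×micro: 925/32; S1 reads c1=2 → after 1×micro: 2; S2 reads c2=0 → after 1×micro: 3 ⇒ (c0=925/32, c1=2, c2=3)
macro 4: S0 reads c1=2 → after 2×micro: 8965/128; S1 reads c1=2 → after 1×micro: 2; S2 reads c2=3 → after 1×micro: 0 ⇒ (c0=8965/128, c1=2, c2=0)
macro 5: S0 reads c1=2 → after 2×micro: 83245/512; S1 reads c1=2 → after 1×micro: 2; S2 reads c2=0 → after 1×micro: 3 ⇒ (c0=83245/512, c1=2, c2=3)

S0 state at macro-step 1 = 5/2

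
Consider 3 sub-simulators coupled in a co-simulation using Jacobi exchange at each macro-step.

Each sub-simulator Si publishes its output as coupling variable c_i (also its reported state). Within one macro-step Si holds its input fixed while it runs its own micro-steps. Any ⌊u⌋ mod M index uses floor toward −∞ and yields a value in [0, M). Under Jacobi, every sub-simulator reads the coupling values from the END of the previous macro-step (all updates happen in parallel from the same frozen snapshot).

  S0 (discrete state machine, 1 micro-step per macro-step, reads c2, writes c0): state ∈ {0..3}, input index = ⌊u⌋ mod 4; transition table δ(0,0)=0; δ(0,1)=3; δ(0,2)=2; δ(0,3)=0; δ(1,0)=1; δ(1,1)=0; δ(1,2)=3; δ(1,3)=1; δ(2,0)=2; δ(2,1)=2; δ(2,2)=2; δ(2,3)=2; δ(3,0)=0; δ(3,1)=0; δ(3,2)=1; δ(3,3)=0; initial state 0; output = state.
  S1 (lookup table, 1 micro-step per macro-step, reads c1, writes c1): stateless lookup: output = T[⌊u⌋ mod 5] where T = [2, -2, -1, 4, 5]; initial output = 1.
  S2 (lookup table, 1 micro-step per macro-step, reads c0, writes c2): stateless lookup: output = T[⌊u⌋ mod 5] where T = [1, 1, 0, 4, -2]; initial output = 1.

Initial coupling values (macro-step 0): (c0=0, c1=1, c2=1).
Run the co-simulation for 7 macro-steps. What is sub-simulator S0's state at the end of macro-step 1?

macro 1: S0 reads c2=1 → after 1×micro: 3; S1 reads c1=1 → after 1×micro: -2; S2 reads c0=0 → after 1×micro: 1 ⇒ (c0=3, c1=-2, c2=1)
macro 2: S0 reads c2=1 → after 1×micro: 0; S1 reads c1=-2 → after 1×micro: 4; S2 reads c0=3 → after 1×micro: 4 ⇒ (c0=0, c1=4, c2=4)
macro 3: S0 reads c2=4 → after 1×micro: 0; S1 reads c1=4 → after 1×micro: 5; S2 reads c0=0 → after 1×micro: 1 ⇒ (c0=0, c1=5, c2=1)
macro 4: S0 reads c2=1 → after 1×micro: 3; S1 reads c1=5 → after 1×micro: 2; S2 reads c0=0 → after 1×micro: 1 ⇒ (c0=3, c1=2, c2=1)
macro 5: S0 reads c2=1 → after 1×micro: 0; S1 reads c1=2 → after 1×micro: -1; S2 reads c0=3 → after 1×micro: 4 ⇒ (c0=0, c1=-1, c2=4)
macro 6: S0 reads c2=4 → after 1×micro: 0; S1 reads c1=-1 → after 1×micro: 5; S2 reads c0=0 → after 1×micro: 1 ⇒ (c0=0, c1=5, c2=1)
macro 7: S0 reads c2=1 → after 1×micro: 3; S1 reads c1=5 → after 1×micro: 2; S2 reads c0=0 → after 1×micro: 1 ⇒ (c0=3, c1=2, c2=1)

S0 state at macro-step 1 = 3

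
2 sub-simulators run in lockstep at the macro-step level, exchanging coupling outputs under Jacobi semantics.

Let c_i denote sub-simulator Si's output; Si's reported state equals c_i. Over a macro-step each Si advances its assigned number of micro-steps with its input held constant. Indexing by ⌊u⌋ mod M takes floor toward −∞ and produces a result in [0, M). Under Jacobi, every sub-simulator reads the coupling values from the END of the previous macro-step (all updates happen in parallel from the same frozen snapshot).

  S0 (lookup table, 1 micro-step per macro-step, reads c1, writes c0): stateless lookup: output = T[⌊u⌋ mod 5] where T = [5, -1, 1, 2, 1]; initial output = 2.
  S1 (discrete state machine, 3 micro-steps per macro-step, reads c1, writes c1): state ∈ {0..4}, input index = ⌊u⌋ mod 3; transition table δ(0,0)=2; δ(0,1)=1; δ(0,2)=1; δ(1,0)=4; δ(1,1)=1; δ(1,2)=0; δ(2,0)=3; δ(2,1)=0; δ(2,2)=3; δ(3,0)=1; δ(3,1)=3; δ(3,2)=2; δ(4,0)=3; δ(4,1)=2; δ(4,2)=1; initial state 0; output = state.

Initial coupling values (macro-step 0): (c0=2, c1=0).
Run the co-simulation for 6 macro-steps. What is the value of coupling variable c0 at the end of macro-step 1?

macro 1: S0 reads c1=0 → after 1×micro: 5; S1 reads c1=0 → after 3×micro: 1 ⇒ (c0=5, c1=1)
macro 2: S0 reads c1=1 → after 1×micro: -1; S1 reads c1=1 → after 3×micro: 1 ⇒ (c0=-1, c1=1)
macro 3: S0 reads c1=1 → after 1×micro: -1; S1 reads c1=1 → after 3×micro: 1 ⇒ (c0=-1, c1=1)
macro 4: S0 reads c1=1 → after 1×micro: -1; S1 reads c1=1 → after 3×micro: 1 ⇒ (c0=-1, c1=1)
macro 5: S0 reads c1=1 → after 1×micro: -1; S1 reads c1=1 → after 3×micro: 1 ⇒ (c0=-1, c1=1)
macro 6: S0 reads c1=1 → after 1×micro: -1; S1 reads c1=1 → after 3×micro: 1 ⇒ (c0=-1, c1=1)

c0 at macro-step 1 = 5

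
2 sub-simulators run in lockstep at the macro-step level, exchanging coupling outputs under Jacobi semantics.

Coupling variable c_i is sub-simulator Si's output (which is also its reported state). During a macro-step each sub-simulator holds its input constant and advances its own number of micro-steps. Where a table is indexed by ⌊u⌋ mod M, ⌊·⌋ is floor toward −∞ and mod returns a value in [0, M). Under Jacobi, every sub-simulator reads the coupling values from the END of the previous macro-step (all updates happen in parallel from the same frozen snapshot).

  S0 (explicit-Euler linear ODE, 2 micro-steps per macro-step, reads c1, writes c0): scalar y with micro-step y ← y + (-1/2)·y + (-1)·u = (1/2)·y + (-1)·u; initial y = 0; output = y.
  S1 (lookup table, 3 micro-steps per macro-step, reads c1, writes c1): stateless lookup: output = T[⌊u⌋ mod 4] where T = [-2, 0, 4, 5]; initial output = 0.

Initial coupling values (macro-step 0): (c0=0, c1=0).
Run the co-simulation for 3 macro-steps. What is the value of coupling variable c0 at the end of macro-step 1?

macro 1: S0 reads c1=0 → after 2×micro: 0; S1 reads c1=0 → after 3×micro: -2 ⇒ (c0=0, c1=-2)
macro 2: S0 reads c1=-2 → after 2×micro: 3; S1 reads c1=-2 → after 3×micro: 4 ⇒ (c0=3, c1=4)
macro 3: S0 reads c1=4 → after 2×micro: -21/4; S1 reads c1=4 → after 3×micro: -2 ⇒ (c0=-21/4, c1=-2)

c0 at macro-step 1 = 0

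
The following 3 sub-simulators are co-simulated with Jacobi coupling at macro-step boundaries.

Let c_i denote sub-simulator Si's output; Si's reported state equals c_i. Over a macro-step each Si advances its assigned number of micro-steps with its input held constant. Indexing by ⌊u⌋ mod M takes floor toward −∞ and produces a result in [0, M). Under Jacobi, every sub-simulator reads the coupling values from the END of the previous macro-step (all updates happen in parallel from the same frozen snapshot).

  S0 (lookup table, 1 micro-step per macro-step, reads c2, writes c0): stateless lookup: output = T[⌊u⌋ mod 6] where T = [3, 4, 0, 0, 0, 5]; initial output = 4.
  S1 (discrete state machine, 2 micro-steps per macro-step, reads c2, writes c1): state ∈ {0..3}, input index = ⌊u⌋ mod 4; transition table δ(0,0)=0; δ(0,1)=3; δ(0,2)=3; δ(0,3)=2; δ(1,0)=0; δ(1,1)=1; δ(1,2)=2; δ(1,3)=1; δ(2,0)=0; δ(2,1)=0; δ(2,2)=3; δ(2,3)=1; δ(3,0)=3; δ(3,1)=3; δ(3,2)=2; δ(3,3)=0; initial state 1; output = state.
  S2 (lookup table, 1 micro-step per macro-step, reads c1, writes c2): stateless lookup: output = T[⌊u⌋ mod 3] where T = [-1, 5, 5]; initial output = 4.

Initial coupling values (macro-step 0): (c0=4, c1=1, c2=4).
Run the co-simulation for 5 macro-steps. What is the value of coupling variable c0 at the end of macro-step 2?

macro 1: S0 reads c2=4 → after 1×micro: 0; S1 reads c2=4 → after 2×micro: 0; S2 reads c1=1 → after 1×micro: 5 ⇒ (c0=0, c1=0, c2=5)
macro 2: S0 reads c2=5 → after 1×micro: 5; S1 reads c2=5 → after 2×micro: 3; S2 reads c1=0 → after 1×micro: -1 ⇒ (c0=5, c1=3, c2=-1)
macro 3: S0 reads c2=-1 → after 1×micro: 5; S1 reads c2=-1 → after 2×micro: 2; S2 reads c1=3 → after 1×micro: -1 ⇒ (c0=5, c1=2, c2=-1)
macro 4: S0 reads c2=-1 → after 1×micro: 5; S1 reads c2=-1 → after 2×micro: 1; S2 reads c1=2 → after 1×micro: 5 ⇒ (c0=5, c1=1, c2=5)
macro 5: S0 reads c2=5 → after 1×micro: 5; S1 reads c2=5 → after 2×micro: 1; S2 reads c1=1 → after 1×micro: 5 ⇒ (c0=5, c1=1, c2=5)

c0 at macro-step 2 = 5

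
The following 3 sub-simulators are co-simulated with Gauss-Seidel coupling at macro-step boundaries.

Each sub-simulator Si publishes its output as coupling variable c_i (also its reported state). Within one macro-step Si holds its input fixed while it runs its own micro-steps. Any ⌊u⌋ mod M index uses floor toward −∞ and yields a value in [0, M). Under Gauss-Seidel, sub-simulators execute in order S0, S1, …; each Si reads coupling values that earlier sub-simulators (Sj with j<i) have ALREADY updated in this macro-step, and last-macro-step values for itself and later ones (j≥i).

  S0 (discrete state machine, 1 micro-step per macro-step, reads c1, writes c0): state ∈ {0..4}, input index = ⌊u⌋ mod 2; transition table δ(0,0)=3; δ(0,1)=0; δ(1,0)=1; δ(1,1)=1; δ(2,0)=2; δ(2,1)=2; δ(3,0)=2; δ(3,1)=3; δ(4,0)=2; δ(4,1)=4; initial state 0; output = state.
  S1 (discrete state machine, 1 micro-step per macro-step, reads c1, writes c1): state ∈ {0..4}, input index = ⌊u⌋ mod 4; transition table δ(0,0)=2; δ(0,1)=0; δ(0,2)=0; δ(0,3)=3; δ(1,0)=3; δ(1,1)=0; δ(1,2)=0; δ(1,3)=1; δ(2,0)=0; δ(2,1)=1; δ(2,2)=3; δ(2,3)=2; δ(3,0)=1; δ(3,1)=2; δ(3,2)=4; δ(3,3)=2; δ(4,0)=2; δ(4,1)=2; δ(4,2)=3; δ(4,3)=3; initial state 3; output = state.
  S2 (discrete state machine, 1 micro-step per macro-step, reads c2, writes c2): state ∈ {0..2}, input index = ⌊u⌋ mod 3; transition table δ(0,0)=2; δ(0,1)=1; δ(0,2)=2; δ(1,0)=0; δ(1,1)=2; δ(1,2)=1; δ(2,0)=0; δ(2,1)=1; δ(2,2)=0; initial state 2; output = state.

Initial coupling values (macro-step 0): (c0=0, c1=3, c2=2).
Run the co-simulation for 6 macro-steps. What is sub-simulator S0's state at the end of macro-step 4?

S0 state at macro-step 4 = 2

macro 1: S0 reads c1=3 → after 1×micro: 0; S1 reads c1=3 → after 1×micro: 2; S2 reads c2=2 → after 1×micro: 0 ⇒ (c0=0, c1=2, c2=0)
macro 2: S0 reads c1=2 → after 1×micro: 3; S1 reads c1=2 → after 1×micro: 3; S2 reads c2=0 → after 1×micro: 2 ⇒ (c0=3, c1=3, c2=2)
macro 3: S0 reads c1=3 → after 1×micro: 3; S1 reads c1=3 → after 1×micro: 2; S2 reads c2=2 → after 1×micro: 0 ⇒ (c0=3, c1=2, c2=0)
macro 4: S0 reads c1=2 → after 1×micro: 2; S1 reads c1=2 → after 1×micro: 3; S2 reads c2=0 → after 1×micro: 2 ⇒ (c0=2, c1=3, c2=2)
macro 5: S0 reads c1=3 → after 1×micro: 2; S1 reads c1=3 → after 1×micro: 2; S2 reads c2=2 → after 1×micro: 0 ⇒ (c0=2, c1=2, c2=0)
macro 6: S0 reads c1=2 → after 1×micro: 2; S1 reads c1=2 → after 1×micro: 3; S2 reads c2=0 → after 1×micro: 2 ⇒ (c0=2, c1=3, c2=2)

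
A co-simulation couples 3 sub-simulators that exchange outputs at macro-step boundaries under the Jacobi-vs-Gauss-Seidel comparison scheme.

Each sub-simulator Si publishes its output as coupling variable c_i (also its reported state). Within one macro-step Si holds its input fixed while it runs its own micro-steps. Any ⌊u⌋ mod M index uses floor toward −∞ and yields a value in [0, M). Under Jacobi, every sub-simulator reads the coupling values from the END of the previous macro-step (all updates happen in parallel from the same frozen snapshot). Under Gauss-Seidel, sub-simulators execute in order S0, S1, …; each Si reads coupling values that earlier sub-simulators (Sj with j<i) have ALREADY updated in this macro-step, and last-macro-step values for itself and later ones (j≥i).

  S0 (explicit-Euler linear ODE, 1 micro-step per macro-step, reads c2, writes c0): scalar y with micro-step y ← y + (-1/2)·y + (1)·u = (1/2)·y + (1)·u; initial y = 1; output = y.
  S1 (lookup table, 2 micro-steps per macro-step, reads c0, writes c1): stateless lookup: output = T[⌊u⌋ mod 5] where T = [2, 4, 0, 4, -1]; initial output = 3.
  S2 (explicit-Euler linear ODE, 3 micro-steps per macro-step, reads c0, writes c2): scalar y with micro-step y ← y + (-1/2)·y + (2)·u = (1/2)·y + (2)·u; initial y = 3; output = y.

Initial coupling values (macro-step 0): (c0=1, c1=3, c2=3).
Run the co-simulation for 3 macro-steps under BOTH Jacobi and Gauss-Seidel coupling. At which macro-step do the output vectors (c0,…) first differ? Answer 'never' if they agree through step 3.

[Jacobi] macro 1: S0 reads c2=3 → after 1×micro: 7/2; S1 reads c0=1 → after 2×micro: 4; S2 reads c0=1 → after 3×micro: 31/8 ⇒ (c0=7/2, c1=4, c2=31/8)
[Jacobi] macro 2: S0 reads c2=31/8 → after 1×micro: 45/8; S1 reads c0=7/2 → after 2×micro: 4; S2 reads c0=7/2 → after 3×micro: 815/64 ⇒ (c0=45/8, c1=4, c2=815/64)
[Jacobi] macro 3: S0 reads c2=815/64 → after 1×micro: 995/64; S1 reads c0=45/8 → after 2×micro: 2; S2 reads c0=45/8 → after 3×micro: 10895/512 ⇒ (c0=995/64, c1=2, c2=10895/512)
[Gauss-Seidel] macro 1: S0 reads c2=3 → after 1×micro: 7/2; S1 reads c0=7/2 → after 2×micro: 4; S2 reads c0=7/2 → after 3×micro: 101/8 ⇒ (c0=7/2, c1=4, c2=101/8)
[Gauss-Seidel] macro 2: S0 reads c2=101/8 → after 1×micro: 115/8; S1 reads c0=115/8 → after 2×micro: -1; S2 reads c0=115/8 → after 3×micro: 3321/64 ⇒ (c0=115/8, c1=-1, c2=3321/64)
[Gauss-Seidel] macro 3: S0 reads c2=3321/64 → after 1×micro: 3781/64; S1 reads c0=3781/64 → after 2×micro: -1; S2 reads c0=3781/64 → after 3×micro: 109189/512 ⇒ (c0=3781/64, c1=-1, c2=109189/512)

first divergence at macro-step: 1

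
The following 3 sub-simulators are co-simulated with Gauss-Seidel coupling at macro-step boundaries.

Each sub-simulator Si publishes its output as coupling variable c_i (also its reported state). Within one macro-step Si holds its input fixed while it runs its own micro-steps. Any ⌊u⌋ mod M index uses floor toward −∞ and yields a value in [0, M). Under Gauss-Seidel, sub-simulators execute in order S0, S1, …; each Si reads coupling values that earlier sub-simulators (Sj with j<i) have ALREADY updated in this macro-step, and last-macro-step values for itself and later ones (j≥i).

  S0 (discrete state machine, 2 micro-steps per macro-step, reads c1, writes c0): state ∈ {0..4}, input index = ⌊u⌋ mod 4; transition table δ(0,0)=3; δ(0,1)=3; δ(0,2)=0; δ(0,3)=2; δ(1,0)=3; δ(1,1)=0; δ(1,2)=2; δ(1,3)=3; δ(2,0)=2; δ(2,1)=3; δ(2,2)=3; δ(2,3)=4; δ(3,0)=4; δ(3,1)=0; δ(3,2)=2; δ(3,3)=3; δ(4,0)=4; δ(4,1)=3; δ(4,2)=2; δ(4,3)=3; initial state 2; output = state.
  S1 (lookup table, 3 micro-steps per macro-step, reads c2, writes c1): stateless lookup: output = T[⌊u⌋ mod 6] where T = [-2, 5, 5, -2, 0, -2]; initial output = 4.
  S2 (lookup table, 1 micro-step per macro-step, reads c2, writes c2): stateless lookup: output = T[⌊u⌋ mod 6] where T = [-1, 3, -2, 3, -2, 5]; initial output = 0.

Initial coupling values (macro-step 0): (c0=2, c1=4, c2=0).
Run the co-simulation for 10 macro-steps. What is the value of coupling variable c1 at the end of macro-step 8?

c1 at macro-step 8 = -2

macro 1: S0 reads c1=4 → after 2×micro: 2; S1 reads c2=0 → after 3×micro: -2; S2 reads c2=0 → after 1×micro: -1 ⇒ (c0=2, c1=-2, c2=-1)
macro 2: S0 reads c1=-2 → after 2×micro: 2; S1 reads c2=-1 → after 3×micro: -2; S2 reads c2=-1 → after 1×micro: 5 ⇒ (c0=2, c1=-2, c2=5)
macro 3: S0 reads c1=-2 → after 2×micro: 2; S1 reads c2=5 → after 3×micro: -2; S2 reads c2=5 → after 1×micro: 5 ⇒ (c0=2, c1=-2, c2=5)
macro 4: S0 reads c1=-2 → after 2×micro: 2; S1 reads c2=5 → after 3×micro: -2; S2 reads c2=5 → after 1×micro: 5 ⇒ (c0=2, c1=-2, c2=5)
macro 5: S0 reads c1=-2 → after 2×micro: 2; S1 reads c2=5 → after 3×micro: -2; S2 reads c2=5 → after 1×micro: 5 ⇒ (c0=2, c1=-2, c2=5)
macro 6: S0 reads c1=-2 → after 2×micro: 2; S1 reads c2=5 → after 3×micro: -2; S2 reads c2=5 → after 1×micro: 5 ⇒ (c0=2, c1=-2, c2=5)
macro 7: S0 reads c1=-2 → after 2×micro: 2; S1 reads c2=5 → after 3×micro: -2; S2 reads c2=5 → after 1×micro: 5 ⇒ (c0=2, c1=-2, c2=5)
macro 8: S0 reads c1=-2 → after 2×micro: 2; S1 reads c2=5 → after 3×micro: -2; S2 reads c2=5 → after 1×micro: 5 ⇒ (c0=2, c1=-2, c2=5)
macro 9: S0 reads c1=-2 → after 2×micro: 2; S1 reads c2=5 → after 3×micro: -2; S2 reads c2=5 → after 1×micro: 5 ⇒ (c0=2, c1=-2, c2=5)
macro 10: S0 reads c1=-2 → after 2×micro: 2; S1 reads c2=5 → after 3×micro: -2; S2 reads c2=5 → after 1×micro: 5 ⇒ (c0=2, c1=-2, c2=5)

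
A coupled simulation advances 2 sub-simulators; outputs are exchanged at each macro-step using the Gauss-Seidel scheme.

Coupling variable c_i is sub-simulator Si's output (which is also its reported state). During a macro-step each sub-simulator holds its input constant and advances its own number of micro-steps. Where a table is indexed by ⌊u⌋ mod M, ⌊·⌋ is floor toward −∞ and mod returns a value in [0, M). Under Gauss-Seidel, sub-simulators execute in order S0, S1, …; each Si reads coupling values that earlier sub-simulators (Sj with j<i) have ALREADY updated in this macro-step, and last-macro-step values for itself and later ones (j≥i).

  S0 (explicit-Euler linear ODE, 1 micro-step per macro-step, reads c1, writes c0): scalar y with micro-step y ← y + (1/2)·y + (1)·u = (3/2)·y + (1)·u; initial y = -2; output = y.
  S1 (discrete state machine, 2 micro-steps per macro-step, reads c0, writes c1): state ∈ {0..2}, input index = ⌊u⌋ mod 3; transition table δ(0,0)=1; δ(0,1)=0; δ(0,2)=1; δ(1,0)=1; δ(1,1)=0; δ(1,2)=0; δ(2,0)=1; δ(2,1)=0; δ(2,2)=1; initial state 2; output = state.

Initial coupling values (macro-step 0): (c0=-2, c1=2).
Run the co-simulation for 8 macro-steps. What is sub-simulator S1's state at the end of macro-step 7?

S1 state at macro-step 7 = 1

macro 1: S0 reads c1=2 → after 1×micro: -1; S1 reads c0=-1 → after 2×micro: 0 ⇒ (c0=-1, c1=0)
macro 2: S0 reads c1=0 → after 1×micro: -3/2; S1 reads c0=-3/2 → after 2×micro: 0 ⇒ (c0=-3/2, c1=0)
macro 3: S0 reads c1=0 → after 1×micro: -9/4; S1 reads c0=-9/4 → after 2×micro: 1 ⇒ (c0=-9/4, c1=1)
macro 4: S0 reads c1=1 → after 1×micro: -19/8; S1 reads c0=-19/8 → after 2×micro: 1 ⇒ (c0=-19/8, c1=1)
macro 5: S0 reads c1=1 → after 1×micro: -41/16; S1 reads c0=-41/16 → after 2×micro: 1 ⇒ (c0=-41/16, c1=1)
macro 6: S0 reads c1=1 → after 1×micro: -91/32; S1 reads c0=-91/32 → after 2×micro: 1 ⇒ (c0=-91/32, c1=1)
macro 7: S0 reads c1=1 → after 1×micro: -209/64; S1 reads c0=-209/64 → after 2×micro: 1 ⇒ (c0=-209/64, c1=1)
macro 8: S0 reads c1=1 → after 1×micro: -499/128; S1 reads c0=-499/128 → after 2×micro: 1 ⇒ (c0=-499/128, c1=1)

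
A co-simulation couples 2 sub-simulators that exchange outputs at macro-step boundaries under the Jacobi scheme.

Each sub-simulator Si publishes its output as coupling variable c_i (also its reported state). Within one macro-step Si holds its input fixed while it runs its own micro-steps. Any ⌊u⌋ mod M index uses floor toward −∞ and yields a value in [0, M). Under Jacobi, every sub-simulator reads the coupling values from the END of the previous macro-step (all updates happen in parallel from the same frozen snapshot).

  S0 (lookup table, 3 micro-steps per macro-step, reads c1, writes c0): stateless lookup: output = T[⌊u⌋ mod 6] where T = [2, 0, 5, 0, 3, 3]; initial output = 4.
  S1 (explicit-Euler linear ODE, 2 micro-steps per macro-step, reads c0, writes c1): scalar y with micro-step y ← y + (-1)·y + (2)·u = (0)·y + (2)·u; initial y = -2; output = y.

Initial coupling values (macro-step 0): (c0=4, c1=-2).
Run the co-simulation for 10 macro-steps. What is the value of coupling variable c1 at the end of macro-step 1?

macro 1: S0 reads c1=-2 → after 3×micro: 3; S1 reads c0=4 → after 2×micro: 8 ⇒ (c0=3, c1=8)
macro 2: S0 reads c1=8 → after 3×micro: 5; S1 reads c0=3 → after 2×micro: 6 ⇒ (c0=5, c1=6)
macro 3: S0 reads c1=6 → after 3×micro: 2; S1 reads c0=5 → after 2×micro: 10 ⇒ (c0=2, c1=10)
macro 4: S0 reads c1=10 → after 3×micro: 3; S1 reads c0=2 → after 2×micro: 4 ⇒ (c0=3, c1=4)
macro 5: S0 reads c1=4 → after 3×micro: 3; S1 reads c0=3 → after 2×micro: 6 ⇒ (c0=3, c1=6)
macro 6: S0 reads c1=6 → after 3×micro: 2; S1 reads c0=3 → after 2×micro: 6 ⇒ (c0=2, c1=6)
macro 7: S0 reads c1=6 → after 3×micro: 2; S1 reads c0=2 → after 2×micro: 4 ⇒ (c0=2, c1=4)
macro 8: S0 reads c1=4 → after 3×micro: 3; S1 reads c0=2 → after 2×micro: 4 ⇒ (c0=3, c1=4)
macro 9: S0 reads c1=4 → after 3×micro: 3; S1 reads c0=3 → after 2×micro: 6 ⇒ (c0=3, c1=6)
macro 10: S0 reads c1=6 → after 3×micro: 2; S1 reads c0=3 → after 2×micro: 6 ⇒ (c0=2, c1=6)

c1 at macro-step 1 = 8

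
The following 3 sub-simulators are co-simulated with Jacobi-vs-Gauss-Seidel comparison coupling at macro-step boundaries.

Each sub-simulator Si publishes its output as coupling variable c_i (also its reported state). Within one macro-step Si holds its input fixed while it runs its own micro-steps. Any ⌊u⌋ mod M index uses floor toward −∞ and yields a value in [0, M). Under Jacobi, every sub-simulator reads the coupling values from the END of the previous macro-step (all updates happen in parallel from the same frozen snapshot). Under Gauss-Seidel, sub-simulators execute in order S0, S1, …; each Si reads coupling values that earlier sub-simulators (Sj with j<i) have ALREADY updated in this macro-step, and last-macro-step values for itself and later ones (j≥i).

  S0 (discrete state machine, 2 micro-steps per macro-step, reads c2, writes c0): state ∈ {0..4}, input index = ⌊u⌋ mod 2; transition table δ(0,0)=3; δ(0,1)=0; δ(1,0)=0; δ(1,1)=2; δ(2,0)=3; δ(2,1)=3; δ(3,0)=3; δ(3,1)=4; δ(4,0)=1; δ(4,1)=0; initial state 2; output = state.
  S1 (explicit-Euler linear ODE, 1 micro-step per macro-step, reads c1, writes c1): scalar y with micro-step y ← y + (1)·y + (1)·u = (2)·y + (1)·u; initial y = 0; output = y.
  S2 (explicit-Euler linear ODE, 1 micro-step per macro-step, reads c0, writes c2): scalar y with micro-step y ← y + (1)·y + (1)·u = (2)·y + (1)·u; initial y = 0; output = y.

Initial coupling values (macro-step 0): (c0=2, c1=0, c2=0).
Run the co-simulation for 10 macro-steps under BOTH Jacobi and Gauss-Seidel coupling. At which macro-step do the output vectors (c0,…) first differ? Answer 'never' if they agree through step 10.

[Jacobi] macro 1: S0 reads c2=0 → after 2×micro: 3; S1 reads c1=0 → after 1×micro: 0; S2 reads c0=2 → after 1×micro: 2 ⇒ (c0=3, c1=0, c2=2)
[Jacobi] macro 2: S0 reads c2=2 → after 2×micro: 3; S1 reads c1=0 → after 1×micro: 0; S2 reads c0=3 → after 1×micro: 7 ⇒ (c0=3, c1=0, c2=7)
[Jacobi] macro 3: S0 reads c2=7 → after 2×micro: 0; S1 reads c1=0 → after 1×micro: 0; S2 reads c0=3 → after 1×micro: 17 ⇒ (c0=0, c1=0, c2=17)
[Jacobi] macro 4: S0 reads c2=17 → after 2×micro: 0; S1 reads c1=0 → after 1×micro: 0; S2 reads c0=0 → after 1×micro: 34 ⇒ (c0=0, c1=0, c2=34)
[Jacobi] macro 5: S0 reads c2=34 → after 2×micro: 3; S1 reads c1=0 → after 1×micro: 0; S2 reads c0=0 → after 1×micro: 68 ⇒ (c0=3, c1=0, c2=68)
[Jacobi] macro 6: S0 reads c2=68 → after 2×micro: 3; S1 reads c1=0 → after 1×micro: 0; S2 reads c0=3 → after 1×micro: 139 ⇒ (c0=3, c1=0, c2=139)
[Jacobi] macro 7: S0 reads c2=139 → after 2×micro: 0; S1 reads c1=0 → after 1×micro: 0; S2 reads c0=3 → after 1×micro: 281 ⇒ (c0=0, c1=0, c2=281)
[Jacobi] macro 8: S0 reads c2=281 → after 2×micro: 0; S1 reads c1=0 → after 1×micro: 0; S2 reads c0=0 → after 1×micro: 562 ⇒ (c0=0, c1=0, c2=562)
[Jacobi] macro 9: S0 reads c2=562 → after 2×micro: 3; S1 reads c1=0 → after 1×micro: 0; S2 reads c0=0 → after 1×micro: 1124 ⇒ (c0=3, c1=0, c2=1124)
[Jacobi] macro 10: S0 reads c2=1124 → after 2×micro: 3; S1 reads c1=0 → after 1×micro: 0; S2 reads c0=3 → after 1×micro: 2251 ⇒ (c0=3, c1=0, c2=2251)
[Gauss-Seidel] macro 1: S0 reads c2=0 → after 2×micro: 3; S1 reads c1=0 → after 1×micro: 0; S2 reads c0=3 → after 1×micro: 3 ⇒ (c0=3, c1=0, c2=3)
[Gauss-Seidel] macro 2: S0 reads c2=3 → after 2×micro: 0; S1 reads c1=0 → after 1×micro: 0; S2 reads c0=0 → after 1×micro: 6 ⇒ (c0=0, c1=0, c2=6)
[Gauss-Seidel] macro 3: S0 reads c2=6 → after 2×micro: 3; S1 reads c1=0 → after 1×micro: 0; S2 reads c0=3 → after 1×micro: 15 ⇒ (c0=3, c1=0, c2=15)
[Gauss-Seidel] macro 4: S0 reads c2=15 → after 2×micro: 0; S1 reads c1=0 → after 1×micro: 0; S2 reads c0=0 → after 1×micro: 30 ⇒ (c0=0, c1=0, c2=30)
[Gauss-Seidel] macro 5: S0 reads c2=30 → after 2×micro: 3; S1 reads c1=0 → after 1×micro: 0; S2 reads c0=3 → after 1×micro: 63 ⇒ (c0=3, c1=0, c2=63)
[Gauss-Seidel] macro 6: S0 reads c2=63 → after 2×micro: 0; S1 reads c1=0 → after 1×micro: 0; S2 reads c0=0 → after 1×micro: 126 ⇒ (c0=0, c1=0, c2=126)
[Gauss-Seidel] macro 7: S0 reads c2=126 → after 2×micro: 3; S1 reads c1=0 → after 1×micro: 0; S2 reads c0=3 → after 1×micro: 255 ⇒ (c0=3, c1=0, c2=255)
[Gauss-Seidel] macro 8: S0 reads c2=255 → after 2×micro: 0; S1 reads c1=0 → after 1×micro: 0; S2 reads c0=0 → after 1×micro: 510 ⇒ (c0=0, c1=0, c2=510)
[Gauss-Seidel] macro 9: S0 reads c2=510 → after 2×micro: 3; S1 reads c1=0 → after 1×micro: 0; S2 reads c0=3 → after 1×micro: 1023 ⇒ (c0=3, c1=0, c2=1023)
[Gauss-Seidel] macro 10: S0 reads c2=1023 → after 2×micro: 0; S1 reads c1=0 → after 1×micro: 0; S2 reads c0=0 → after 1×micro: 2046 ⇒ (c0=0, c1=0, c2=2046)

first divergence at macro-step: 1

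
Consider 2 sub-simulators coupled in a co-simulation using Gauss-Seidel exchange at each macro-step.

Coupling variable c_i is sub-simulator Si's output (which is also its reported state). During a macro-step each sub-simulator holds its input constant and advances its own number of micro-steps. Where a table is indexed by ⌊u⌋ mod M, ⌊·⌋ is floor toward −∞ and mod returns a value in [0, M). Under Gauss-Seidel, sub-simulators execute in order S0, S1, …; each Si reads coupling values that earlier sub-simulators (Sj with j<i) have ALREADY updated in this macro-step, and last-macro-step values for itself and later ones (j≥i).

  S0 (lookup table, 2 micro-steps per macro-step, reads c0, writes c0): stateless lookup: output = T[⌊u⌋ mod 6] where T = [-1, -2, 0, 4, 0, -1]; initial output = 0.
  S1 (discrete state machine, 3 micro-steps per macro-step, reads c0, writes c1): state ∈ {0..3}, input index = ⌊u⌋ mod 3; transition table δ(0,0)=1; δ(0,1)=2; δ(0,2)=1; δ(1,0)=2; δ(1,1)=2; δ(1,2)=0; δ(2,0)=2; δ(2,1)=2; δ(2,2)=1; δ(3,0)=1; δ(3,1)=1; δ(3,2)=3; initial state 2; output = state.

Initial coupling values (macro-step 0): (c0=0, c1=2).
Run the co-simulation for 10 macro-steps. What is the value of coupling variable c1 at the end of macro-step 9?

macro 1: S0 reads c0=0 → after 2×micro: -1; S1 reads c0=-1 → after 3×micro: 1 ⇒ (c0=-1, c1=1)
macro 2: S0 reads c0=-1 → after 2×micro: -1; S1 reads c0=-1 → after 3×micro: 0 ⇒ (c0=-1, c1=0)
macro 3: S0 reads c0=-1 → after 2×micro: -1; S1 reads c0=-1 → after 3×micro: 1 ⇒ (c0=-1, c1=1)
macro 4: S0 reads c0=-1 → after 2×micro: -1; S1 reads c0=-1 → after 3×micro: 0 ⇒ (c0=-1, c1=0)
macro 5: S0 reads c0=-1 → after 2×micro: -1; S1 reads c0=-1 → after 3×micro: 1 ⇒ (c0=-1, c1=1)
macro 6: S0 reads c0=-1 → after 2×micro: -1; S1 reads c0=-1 → after 3×micro: 0 ⇒ (c0=-1, c1=0)
macro 7: S0 reads c0=-1 → after 2×micro: -1; S1 reads c0=-1 → after 3×micro: 1 ⇒ (c0=-1, c1=1)
macro 8: S0 reads c0=-1 → after 2×micro: -1; S1 reads c0=-1 → after 3×micro: 0 ⇒ (c0=-1, c1=0)
macro 9: S0 reads c0=-1 → after 2×micro: -1; S1 reads c0=-1 → after 3×micro: 1 ⇒ (c0=-1, c1=1)
macro 10: S0 reads c0=-1 → after 2×micro: -1; S1 reads c0=-1 → after 3×micro: 0 ⇒ (c0=-1, c1=0)

c1 at macro-step 9 = 1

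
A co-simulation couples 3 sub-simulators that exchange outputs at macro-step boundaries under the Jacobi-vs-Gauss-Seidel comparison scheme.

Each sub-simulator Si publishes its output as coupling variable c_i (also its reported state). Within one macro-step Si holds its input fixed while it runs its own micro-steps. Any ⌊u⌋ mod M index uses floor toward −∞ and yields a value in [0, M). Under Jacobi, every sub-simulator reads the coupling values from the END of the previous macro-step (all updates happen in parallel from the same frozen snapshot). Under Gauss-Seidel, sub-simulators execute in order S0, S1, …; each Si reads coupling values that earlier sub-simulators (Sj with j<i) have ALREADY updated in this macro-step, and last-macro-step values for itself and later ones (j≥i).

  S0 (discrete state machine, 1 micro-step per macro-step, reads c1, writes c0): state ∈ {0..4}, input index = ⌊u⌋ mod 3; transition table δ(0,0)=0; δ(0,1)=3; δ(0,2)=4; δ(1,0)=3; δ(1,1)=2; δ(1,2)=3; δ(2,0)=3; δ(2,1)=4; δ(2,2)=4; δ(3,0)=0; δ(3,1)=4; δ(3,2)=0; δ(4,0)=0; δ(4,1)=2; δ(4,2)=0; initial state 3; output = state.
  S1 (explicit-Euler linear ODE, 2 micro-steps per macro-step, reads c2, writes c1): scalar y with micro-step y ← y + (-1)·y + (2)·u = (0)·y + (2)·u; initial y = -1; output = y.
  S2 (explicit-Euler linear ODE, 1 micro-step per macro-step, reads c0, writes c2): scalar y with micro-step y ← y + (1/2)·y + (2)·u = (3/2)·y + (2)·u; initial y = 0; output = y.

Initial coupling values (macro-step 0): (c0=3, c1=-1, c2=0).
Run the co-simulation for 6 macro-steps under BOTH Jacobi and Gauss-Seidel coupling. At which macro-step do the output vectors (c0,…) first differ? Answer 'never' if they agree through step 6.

first divergence at macro-step: 1

[Jacobi] macro 1: S0 reads c1=-1 → after 1×micro: 0; S1 reads c2=0 → after 2×micro: 0; S2 reads c0=3 → after 1×micro: 6 ⇒ (c0=0, c1=0, c2=6)
[Jacobi] macro 2: S0 reads c1=0 → after 1×micro: 0; S1 reads c2=6 → after 2×micro: 12; S2 reads c0=0 → after 1×micro: 9 ⇒ (c0=0, c1=12, c2=9)
[Jacobi] macro 3: S0 reads c1=12 → after 1×micro: 0; S1 reads c2=9 → after 2×micro: 18; S2 reads c0=0 → after 1×micro: 27/2 ⇒ (c0=0, c1=18, c2=27/2)
[Jacobi] macro 4: S0 reads c1=18 → after 1×micro: 0; S1 reads c2=27/2 → after 2×micro: 27; S2 reads c0=0 → after 1×micro: 81/4 ⇒ (c0=0, c1=27, c2=81/4)
[Jacobi] macro 5: S0 reads c1=27 → after 1×micro: 0; S1 reads c2=81/4 → after 2×micro: 81/2; S2 reads c0=0 → after 1×micro: 243/8 ⇒ (c0=0, c1=81/2, c2=243/8)
[Jacobi] macro 6: S0 reads c1=81/2 → after 1×micro: 3; S1 reads c2=243/8 → after 2×micro: 243/4; S2 reads c0=0 → after 1×micro: 729/16 ⇒ (c0=3, c1=243/4, c2=729/16)
[Gauss-Seidel] macro 1: S0 reads c1=-1 → after 1×micro: 0; S1 reads c2=0 → after 2×micro: 0; S2 reads c0=0 → after 1×micro: 0 ⇒ (c0=0, c1=0, c2=0)
[Gauss-Seidel] macro 2: S0 reads c1=0 → after 1×micro: 0; S1 reads c2=0 → after 2×micro: 0; S2 reads c0=0 → after 1×micro: 0 ⇒ (c0=0, c1=0, c2=0)
[Gauss-Seidel] macro 3: S0 reads c1=0 → after 1×micro: 0; S1 reads c2=0 → after 2×micro: 0; S2 reads c0=0 → after 1×micro: 0 ⇒ (c0=0, c1=0, c2=0)
[Gauss-Seidel] macro 4: S0 reads c1=0 → after 1×micro: 0; S1 reads c2=0 → after 2×micro: 0; S2 reads c0=0 → after 1×micro: 0 ⇒ (c0=0, c1=0, c2=0)
[Gauss-Seidel] macro 5: S0 reads c1=0 → after 1×micro: 0; S1 reads c2=0 → after 2×micro: 0; S2 reads c0=0 → after 1×micro: 0 ⇒ (c0=0, c1=0, c2=0)
[Gauss-Seidel] macro 6: S0 reads c1=0 → after 1×micro: 0; S1 reads c2=0 → after 2×micro: 0; S2 reads c0=0 → after 1×micro: 0 ⇒ (c0=0, c1=0, c2=0)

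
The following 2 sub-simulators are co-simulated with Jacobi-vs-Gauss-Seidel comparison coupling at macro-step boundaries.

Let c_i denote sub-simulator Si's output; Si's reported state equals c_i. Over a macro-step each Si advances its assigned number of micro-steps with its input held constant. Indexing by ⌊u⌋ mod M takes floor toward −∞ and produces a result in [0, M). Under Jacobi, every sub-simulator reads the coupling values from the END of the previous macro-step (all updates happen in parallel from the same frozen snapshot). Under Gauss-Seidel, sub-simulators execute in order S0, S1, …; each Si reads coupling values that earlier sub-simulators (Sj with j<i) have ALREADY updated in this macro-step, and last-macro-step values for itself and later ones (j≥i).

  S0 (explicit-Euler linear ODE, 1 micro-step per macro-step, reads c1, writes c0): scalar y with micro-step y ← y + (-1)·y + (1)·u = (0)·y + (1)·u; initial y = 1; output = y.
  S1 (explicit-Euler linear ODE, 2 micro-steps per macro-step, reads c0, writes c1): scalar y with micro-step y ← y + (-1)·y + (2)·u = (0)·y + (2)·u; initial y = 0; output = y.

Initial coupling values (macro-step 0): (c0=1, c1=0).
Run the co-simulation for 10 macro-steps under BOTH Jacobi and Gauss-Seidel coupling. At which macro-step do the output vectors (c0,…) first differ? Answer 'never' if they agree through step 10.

first divergence at macro-step: 1

[Jacobi] macro 1: S0 reads c1=0 → after 1×micro: 0; S1 reads c0=1 → after 2×micro: 2 ⇒ (c0=0, c1=2)
[Jacobi] macro 2: S0 reads c1=2 → after 1×micro: 2; S1 reads c0=0 → after 2×micro: 0 ⇒ (c0=2, c1=0)
[Jacobi] macro 3: S0 reads c1=0 → after 1×micro: 0; S1 reads c0=2 → after 2×micro: 4 ⇒ (c0=0, c1=4)
[Jacobi] macro 4: S0 reads c1=4 → after 1×micro: 4; S1 reads c0=0 → after 2×micro: 0 ⇒ (c0=4, c1=0)
[Jacobi] macro 5: S0 reads c1=0 → after 1×micro: 0; S1 reads c0=4 → after 2×micro: 8 ⇒ (c0=0, c1=8)
[Jacobi] macro 6: S0 reads c1=8 → after 1×micro: 8; S1 reads c0=0 → after 2×micro: 0 ⇒ (c0=8, c1=0)
[Jacobi] macro 7: S0 reads c1=0 → after 1×micro: 0; S1 reads c0=8 → after 2×micro: 16 ⇒ (c0=0, c1=16)
[Jacobi] macro 8: S0 reads c1=16 → after 1×micro: 16; S1 reads c0=0 → after 2×micro: 0 ⇒ (c0=16, c1=0)
[Jacobi] macro 9: S0 reads c1=0 → after 1×micro: 0; S1 reads c0=16 → after 2×micro: 32 ⇒ (c0=0, c1=32)
[Jacobi] macro 10: S0 reads c1=32 → after 1×micro: 32; S1 reads c0=0 → after 2×micro: 0 ⇒ (c0=32, c1=0)
[Gauss-Seidel] macro 1: S0 reads c1=0 → after 1×micro: 0; S1 reads c0=0 → after 2×micro: 0 ⇒ (c0=0, c1=0)
[Gauss-Seidel] macro 2: S0 reads c1=0 → after 1×micro: 0; S1 reads c0=0 → after 2×micro: 0 ⇒ (c0=0, c1=0)
[Gauss-Seidel] macro 3: S0 reads c1=0 → after 1×micro: 0; S1 reads c0=0 → after 2×micro: 0 ⇒ (c0=0, c1=0)
[Gauss-Seidel] macro 4: S0 reads c1=0 → after 1×micro: 0; S1 reads c0=0 → after 2×micro: 0 ⇒ (c0=0, c1=0)
[Gauss-Seidel] macro 5: S0 reads c1=0 → after 1×micro: 0; S1 reads c0=0 → after 2×micro: 0 ⇒ (c0=0, c1=0)
[Gauss-Seidel] macro 6: S0 reads c1=0 → after 1×micro: 0; S1 reads c0=0 → after 2×micro: 0 ⇒ (c0=0, c1=0)
[Gauss-Seidel] macro 7: S0 reads c1=0 → after 1×micro: 0; S1 reads c0=0 → after 2×micro: 0 ⇒ (c0=0, c1=0)
[Gauss-Seidel] macro 8: S0 reads c1=0 → after 1×micro: 0; S1 reads c0=0 → after 2×micro: 0 ⇒ (c0=0, c1=0)
[Gauss-Seidel] macro 9: S0 reads c1=0 → after 1×micro: 0; S1 reads c0=0 → after 2×micro: 0 ⇒ (c0=0, c1=0)
[Gauss-Seidel] macro 10: S0 reads c1=0 → after 1×micro: 0; S1 reads c0=0 → after 2×micro: 0 ⇒ (c0=0, c1=0)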